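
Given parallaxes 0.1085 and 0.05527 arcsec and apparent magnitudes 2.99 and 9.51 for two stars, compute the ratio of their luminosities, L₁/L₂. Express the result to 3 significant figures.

L₁/L₂ = 105

d₁ = 1/p₁ = 1/0.1085″ = 9.2166 pc; d₂ = 1/p₂ = 1/0.05527″ = 18.093 pc.
M₁ = m₁ − 5 log₁₀ d₁ + 5 = 2.99 − 4.8229 + 5 = 3.1671.
M₂ = 9.51 − 6.2876 + 5 = 8.2224.
L₁/L₂ = 10^(0.4(M₂ − M₁)) = 10^(0.4 × 5.0553) = 10^2.02212 = 105.23.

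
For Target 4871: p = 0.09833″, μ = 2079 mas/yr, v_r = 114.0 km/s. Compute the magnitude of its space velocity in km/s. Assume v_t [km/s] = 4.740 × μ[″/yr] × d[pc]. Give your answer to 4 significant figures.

d = 1/p = 1/0.09833″ = 10.17 pc.
μ = 2079 mas/yr = 2.079 ″/yr.
v_t = 4.740 μ d = 4.740 × 2.079 × 10.17 = 100.22 km/s.
v = √(v_r² + v_t²) = √(114.0² + 100.22²) = √23040 = 151.79 km/s.

151.8 km/s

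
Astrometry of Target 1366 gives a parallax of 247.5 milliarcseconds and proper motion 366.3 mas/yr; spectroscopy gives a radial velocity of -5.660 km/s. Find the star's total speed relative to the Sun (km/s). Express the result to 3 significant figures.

9.01 km/s

d = 1/p = 1/0.2475″ = 4.0404 pc.
μ = 366.3 mas/yr = 0.3663 ″/yr.
v_t = 4.740 μ d = 4.740 × 0.3663 × 4.0404 = 7.0152 km/s.
v = √(v_r² + v_t²) = √((-5.660)² + 7.0152²) = √81.2486 = 9.0138 km/s.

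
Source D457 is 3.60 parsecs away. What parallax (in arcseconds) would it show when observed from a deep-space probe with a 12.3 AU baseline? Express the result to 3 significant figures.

p (arcsec) = B (AU) / d (pc).
p = 12.3 / 3.60 = 3.4167 arcsec.

3.42 arcsec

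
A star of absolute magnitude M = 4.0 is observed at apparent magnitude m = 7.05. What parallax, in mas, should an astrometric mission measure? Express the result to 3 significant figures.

24.5 mas

m − M = 7.05 − 4.0 = 3.05.
d = 10^((m−M)/5 + 1) = 10^1.610 = 40.738 pc.
p = 1/d = 1/40.738 = 0.024547 arcsec = 24.547 mas.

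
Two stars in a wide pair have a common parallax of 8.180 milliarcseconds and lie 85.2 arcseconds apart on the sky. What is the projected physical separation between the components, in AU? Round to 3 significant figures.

d = 1/p = 1/0.008180″ = 122.25 pc.
At distance d (pc), an angle of θ arcsec spans θ·d AU: s = 85.2 × 122.25 = 10416 AU.

10400 AU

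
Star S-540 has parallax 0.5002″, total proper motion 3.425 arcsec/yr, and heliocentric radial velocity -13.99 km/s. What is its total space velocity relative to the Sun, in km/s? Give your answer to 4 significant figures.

d = 1/p = 1/0.5002″ = 1.9992 pc.
v_t = 4.740 μ d = 4.740 × 3.425 × 1.9992 = 32.456 km/s.
v = √(v_r² + v_t²) = √((-13.99)² + 32.456²) = √1249.11 = 35.343 km/s.

35.34 km/s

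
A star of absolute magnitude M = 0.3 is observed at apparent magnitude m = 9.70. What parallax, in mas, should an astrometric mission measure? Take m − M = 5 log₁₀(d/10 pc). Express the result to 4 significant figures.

1.318 mas

m − M = 9.70 − 0.3 = 9.40.
d = 10^((m−M)/5 + 1) = 10^2.880 = 758.58 pc.
p = 1/d = 1/758.58 = 0.0013183 arcsec = 1.3183 mas.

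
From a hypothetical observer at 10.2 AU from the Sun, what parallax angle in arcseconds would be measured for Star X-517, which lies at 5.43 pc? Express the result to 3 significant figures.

1.88 arcsec

p (arcsec) = B (AU) / d (pc).
p = 10.2 / 5.43 = 1.8785 arcsec.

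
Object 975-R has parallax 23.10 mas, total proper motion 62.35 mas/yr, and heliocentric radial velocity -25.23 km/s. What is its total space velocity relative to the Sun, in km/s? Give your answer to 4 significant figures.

d = 1/p = 1/0.02310″ = 43.29 pc.
μ = 62.35 mas/yr = 0.06235 ″/yr.
v_t = 4.740 μ d = 4.740 × 0.06235 × 43.29 = 12.794 km/s.
v = √(v_r² + v_t²) = √((-25.23)² + 12.794²) = √800.239 = 28.288 km/s.

28.29 km/s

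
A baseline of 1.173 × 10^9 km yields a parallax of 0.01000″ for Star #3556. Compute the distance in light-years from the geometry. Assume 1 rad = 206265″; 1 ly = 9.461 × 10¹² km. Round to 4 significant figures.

2557 ly

θ = 0.01000″ = 0.01000/206265 = 4.8481 × 10^-8 rad.
d = B/θ = (1.173 × 10^9) / (4.8481 × 10^-8) = 2.4195 × 10^16 km = (2.4195 × 10^16) / (9.461 × 10^12) ly = 2557.3 ly.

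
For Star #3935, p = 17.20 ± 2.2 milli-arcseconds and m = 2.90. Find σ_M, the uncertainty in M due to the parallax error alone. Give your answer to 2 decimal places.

σ_M = 0.28 mag

M = m − 5 log₁₀ d + 5 = m + 5 log₁₀ p + 5, so ∂M/∂p = 5/(p ln 10).
σ_M = (5/ln 10) · (σ_p/p) = 2.1715 × 2.2/17.20 = 2.1715 × 0.12791 = 0.27776.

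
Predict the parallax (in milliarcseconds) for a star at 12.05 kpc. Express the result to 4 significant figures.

0.08299 mas

d = 12.05 kpc = 12050 pc.
p = 1/d = 1/12050 = 0.000082988 arcsec.
= 0.000082988 × 1000 = 0.082988 mas.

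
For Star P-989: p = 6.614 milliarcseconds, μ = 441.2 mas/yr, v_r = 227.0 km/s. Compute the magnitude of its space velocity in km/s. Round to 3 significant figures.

d = 1/p = 1/0.006614″ = 151.19 pc.
μ = 441.2 mas/yr = 0.4412 ″/yr.
v_t = 4.740 μ d = 4.740 × 0.4412 × 151.19 = 316.18 km/s.
v = √(v_r² + v_t²) = √(227.0² + 316.18²) = √151499 = 389.23 km/s.

389 km/s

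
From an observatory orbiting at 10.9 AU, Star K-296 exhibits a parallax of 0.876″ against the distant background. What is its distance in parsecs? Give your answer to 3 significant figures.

With baseline B (in AU) and parallax p (in arcsec), d = B/p parsecs.
d = 10.9 / 0.876 = 12.443 pc.

12.4 pc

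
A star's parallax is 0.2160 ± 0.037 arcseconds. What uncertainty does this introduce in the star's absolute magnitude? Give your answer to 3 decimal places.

σ_M = 0.372 mag

M = m − 5 log₁₀ d + 5 = m + 5 log₁₀ p + 5, so ∂M/∂p = 5/(p ln 10).
σ_M = (5/ln 10) · (σ_p/p) = 2.1715 × 0.037/0.2160 = 2.1715 × 0.1713 = 0.37198.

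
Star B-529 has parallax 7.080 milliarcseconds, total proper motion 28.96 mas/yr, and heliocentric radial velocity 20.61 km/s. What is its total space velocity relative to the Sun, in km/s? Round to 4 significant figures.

d = 1/p = 1/0.007080″ = 141.24 pc.
μ = 28.96 mas/yr = 0.02896 ″/yr.
v_t = 4.740 μ d = 4.740 × 0.02896 × 141.24 = 19.388 km/s.
v = √(v_r² + v_t²) = √(20.61² + 19.388²) = √800.667 = 28.296 km/s.

28.30 km/s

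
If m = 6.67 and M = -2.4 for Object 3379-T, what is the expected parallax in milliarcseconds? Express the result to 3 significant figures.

m − M = 6.67 − (-2.4) = 9.07.
d = 10^((m−M)/5 + 1) = 10^2.814 = 651.63 pc.
p = 1/d = 1/651.63 = 0.0015346 arcsec = 1.5346 mas.

1.53 mas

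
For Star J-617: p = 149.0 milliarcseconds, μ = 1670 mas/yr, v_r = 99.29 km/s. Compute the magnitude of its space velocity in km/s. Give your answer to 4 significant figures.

112.6 km/s

d = 1/p = 1/0.1490″ = 6.7114 pc.
μ = 1670 mas/yr = 1.670 ″/yr.
v_t = 4.740 μ d = 4.740 × 1.670 × 6.7114 = 53.126 km/s.
v = √(v_r² + v_t²) = √(99.29² + 53.126²) = √12680.9 = 112.61 km/s.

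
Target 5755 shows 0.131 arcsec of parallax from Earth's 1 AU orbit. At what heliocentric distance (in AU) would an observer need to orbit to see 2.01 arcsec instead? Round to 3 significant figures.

Parallax scales linearly with baseline: p ∝ B, so B = p_target / p_Earth × 1 AU.
B = 2.01 / 0.131 = 15.344 AU.

15.3 AU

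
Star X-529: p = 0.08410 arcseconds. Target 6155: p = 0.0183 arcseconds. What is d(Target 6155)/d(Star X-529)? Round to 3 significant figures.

Since d = 1/p, d_B/d_A = p_A/p_B.
= 0.08410 / 0.0183 = 4.5956.

4.60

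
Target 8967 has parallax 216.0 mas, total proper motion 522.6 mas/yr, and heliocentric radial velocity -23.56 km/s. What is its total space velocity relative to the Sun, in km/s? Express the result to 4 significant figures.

d = 1/p = 1/0.2160″ = 4.6296 pc.
μ = 522.6 mas/yr = 0.5226 ″/yr.
v_t = 4.740 μ d = 4.740 × 0.5226 × 4.6296 = 11.468 km/s.
v = √(v_r² + v_t²) = √((-23.56)² + 11.468²) = √686.589 = 26.203 km/s.

26.20 km/s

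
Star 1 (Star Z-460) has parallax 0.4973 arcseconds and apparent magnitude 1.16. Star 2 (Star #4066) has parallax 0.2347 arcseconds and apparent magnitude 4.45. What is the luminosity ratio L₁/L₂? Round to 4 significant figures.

d₁ = 1/p₁ = 1/0.4973″ = 2.0109 pc; d₂ = 1/p₂ = 1/0.2347″ = 4.2608 pc.
M₁ = m₁ − 5 log₁₀ d₁ + 5 = 1.16 − 1.5170 + 5 = 4.6430.
M₂ = 4.45 − 3.1475 + 5 = 6.3025.
L₁/L₂ = 10^(0.4(M₂ − M₁)) = 10^(0.4 × 1.6595) = 10^0.66380 = 4.6111.

L₁/L₂ = 4.611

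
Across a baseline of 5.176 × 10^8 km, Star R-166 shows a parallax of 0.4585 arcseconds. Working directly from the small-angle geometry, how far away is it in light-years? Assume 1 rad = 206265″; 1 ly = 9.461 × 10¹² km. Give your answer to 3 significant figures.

θ = 0.4585″ = 0.4585/206265 = 2.2229 × 10^-6 rad.
d = B/θ = (5.176 × 10^8) / (2.2229 × 10^-6) = 2.3285 × 10^14 km = (2.3285 × 10^14) / (9.461 × 10^12) ly = 24.612 ly.

24.6 ly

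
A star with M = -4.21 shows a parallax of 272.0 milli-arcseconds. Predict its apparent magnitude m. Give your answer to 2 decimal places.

d = 1/p = 1/0.2720″ = 3.6765 pc.
m − M = 5 log₁₀ d − 5 = 5 log₁₀(3.6765) − 5 = 2.8272 − 5 = -2.1728.
m = M + (m − M) = -4.21 + (-2.1728) = -6.38.

m = -6.38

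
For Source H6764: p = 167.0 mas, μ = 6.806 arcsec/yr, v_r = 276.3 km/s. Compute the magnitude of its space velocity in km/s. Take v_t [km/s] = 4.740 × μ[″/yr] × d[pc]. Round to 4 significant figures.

337.1 km/s

d = 1/p = 1/0.1670″ = 5.988 pc.
v_t = 4.740 μ d = 4.740 × 6.806 × 5.988 = 193.18 km/s.
v = √(v_r² + v_t²) = √(276.3² + 193.18²) = √113660 = 337.13 km/s.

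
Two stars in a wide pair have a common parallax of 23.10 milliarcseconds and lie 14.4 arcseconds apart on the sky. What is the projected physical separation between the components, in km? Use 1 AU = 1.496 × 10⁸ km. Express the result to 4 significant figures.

9.326 × 10^10 km

d = 1/p = 1/0.02310″ = 43.29 pc.
At distance d (pc), an angle of θ arcsec spans θ·d AU: s = 14.4 × 43.29 = 623.38 AU.
= 623.38 × 1.496 × 10⁸ km = 9.3258 × 10^10 km.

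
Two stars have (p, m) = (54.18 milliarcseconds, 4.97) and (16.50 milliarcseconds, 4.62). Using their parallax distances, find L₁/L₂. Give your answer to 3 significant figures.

L₁/L₂ = 0.0672

d₁ = 1/p₁ = 1/0.05418″ = 18.457 pc; d₂ = 1/p₂ = 1/0.01650″ = 60.606 pc.
M₁ = m₁ − 5 log₁₀ d₁ + 5 = 4.97 − 6.3308 + 5 = 3.6392.
M₂ = 4.62 − 8.9126 + 5 = 0.7074.
L₁/L₂ = 10^(0.4(M₂ − M₁)) = 10^(0.4 × (-2.9318)) = 10^(-1.17272) = 0.067186.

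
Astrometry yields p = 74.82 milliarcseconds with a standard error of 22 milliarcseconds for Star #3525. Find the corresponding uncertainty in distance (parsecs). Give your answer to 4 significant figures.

3.930 pc

d = 1/p, so σ_d = σ_p / p².
σ_d = 0.0220 / (0.07482)² = 0.0220 / 0.005598 = 3.93 pc.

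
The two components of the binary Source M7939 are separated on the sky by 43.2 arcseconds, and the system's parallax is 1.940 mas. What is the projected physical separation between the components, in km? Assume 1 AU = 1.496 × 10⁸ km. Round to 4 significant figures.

d = 1/p = 1/0.001940″ = 515.46 pc.
At distance d (pc), an angle of θ arcsec spans θ·d AU: s = 43.2 × 515.46 = 22268 AU.
= 22268 × 1.496 × 10⁸ km = 3.3313 × 10^12 km.

3.331 × 10^12 km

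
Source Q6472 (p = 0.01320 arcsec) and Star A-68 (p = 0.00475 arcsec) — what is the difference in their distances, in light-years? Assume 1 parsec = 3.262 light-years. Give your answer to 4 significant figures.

439.6 ly

d_A = 1/0.01320″ = 75.758 pc; d_B = 1/0.004750″ = 210.53 pc.
|d_B − d_A| = |210.53 − 75.758| = 134.77 pc = 134.77 × 3.262 ly = 439.62 ly.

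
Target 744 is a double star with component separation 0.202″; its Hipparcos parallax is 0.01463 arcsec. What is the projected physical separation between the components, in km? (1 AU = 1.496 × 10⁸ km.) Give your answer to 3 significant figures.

2.07 × 10^9 km

d = 1/p = 1/0.01463″ = 68.353 pc.
At distance d (pc), an angle of θ arcsec spans θ·d AU: s = 0.202 × 68.353 = 13.807 AU.
= 13.807 × 1.496 × 10⁸ km = 2.0655 × 10^9 km.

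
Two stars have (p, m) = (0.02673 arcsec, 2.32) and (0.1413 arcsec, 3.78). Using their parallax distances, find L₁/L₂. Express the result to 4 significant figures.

d₁ = 1/p₁ = 1/0.02673″ = 37.411 pc; d₂ = 1/p₂ = 1/0.1413″ = 7.0771 pc.
M₁ = m₁ − 5 log₁₀ d₁ + 5 = 2.32 − 7.8650 + 5 = -0.5450.
M₂ = 3.78 − 4.2493 + 5 = 4.5307.
L₁/L₂ = 10^(0.4(M₂ − M₁)) = 10^(0.4 × 5.0757) = 10^2.03028 = 107.22.

L₁/L₂ = 107.2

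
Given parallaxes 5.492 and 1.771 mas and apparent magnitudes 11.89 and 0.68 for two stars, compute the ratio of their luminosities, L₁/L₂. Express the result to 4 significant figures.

L₁/L₂ = 3.412 × 10^-6

d₁ = 1/p₁ = 1/0.005492″ = 182.08 pc; d₂ = 1/p₂ = 1/0.001771″ = 564.65 pc.
M₁ = m₁ − 5 log₁₀ d₁ + 5 = 11.89 − 11.3013 + 5 = 5.5887.
M₂ = 0.68 − 13.7589 + 5 = -8.0789.
L₁/L₂ = 10^(0.4(M₂ − M₁)) = 10^(0.4 × (-13.6676)) = 10^(-5.46704) = 0.0000034116.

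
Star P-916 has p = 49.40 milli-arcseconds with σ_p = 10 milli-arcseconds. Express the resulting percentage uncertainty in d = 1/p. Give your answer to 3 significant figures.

20.2%

For d = 1/p, |σ_d/d| = |σ_p/p|.
σ_p/p = 10 / 49.40 = 0.20243 = 20.243%.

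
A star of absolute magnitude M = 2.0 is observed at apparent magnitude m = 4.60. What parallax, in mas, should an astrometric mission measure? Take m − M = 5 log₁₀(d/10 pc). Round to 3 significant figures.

m − M = 4.60 − 2.0 = 2.60.
d = 10^((m−M)/5 + 1) = 10^1.520 = 33.113 pc.
p = 1/d = 1/33.113 = 0.0302 arcsec = 30.2 mas.

30.2 mas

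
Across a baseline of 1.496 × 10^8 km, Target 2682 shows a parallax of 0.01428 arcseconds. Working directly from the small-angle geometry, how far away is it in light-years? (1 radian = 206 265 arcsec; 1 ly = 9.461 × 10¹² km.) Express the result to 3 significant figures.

228 ly

θ = 0.01428″ = 0.01428/206265 = 6.9231 × 10^-8 rad.
d = B/θ = (1.496 × 10^8) / (6.9231 × 10^-8) = 2.1609 × 10^15 km = (2.1609 × 10^15) / (9.461 × 10^12) ly = 228.4 ly.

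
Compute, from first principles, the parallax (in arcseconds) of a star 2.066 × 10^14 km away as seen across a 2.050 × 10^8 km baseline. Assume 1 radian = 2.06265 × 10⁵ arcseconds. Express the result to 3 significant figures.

θ ≈ B/d = (2.050 × 10^8) / (2.066 × 10^14) = 9.9226 × 10^-7 rad.
In arcseconds: 9.9226 × 10^-7 × 206265 = 0.20467″.

0.205 arcsec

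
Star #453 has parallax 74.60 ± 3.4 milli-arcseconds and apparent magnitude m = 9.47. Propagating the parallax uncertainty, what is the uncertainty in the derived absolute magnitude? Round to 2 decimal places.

σ_M = 0.10 mag

M = m − 5 log₁₀ d + 5 = m + 5 log₁₀ p + 5, so ∂M/∂p = 5/(p ln 10).
σ_M = (5/ln 10) · (σ_p/p) = 2.1715 × 3.4/74.60 = 2.1715 × 0.045576 = 0.098968.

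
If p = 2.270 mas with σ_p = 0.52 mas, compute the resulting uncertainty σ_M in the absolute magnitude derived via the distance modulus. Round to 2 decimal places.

M = m − 5 log₁₀ d + 5 = m + 5 log₁₀ p + 5, so ∂M/∂p = 5/(p ln 10).
σ_M = (5/ln 10) · (σ_p/p) = 2.1715 × 0.52/2.270 = 2.1715 × 0.22907 = 0.49743.

σ_M = 0.50 mag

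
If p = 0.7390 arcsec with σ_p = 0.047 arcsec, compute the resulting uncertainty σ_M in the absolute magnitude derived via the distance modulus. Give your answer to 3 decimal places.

σ_M = 0.138 mag

M = m − 5 log₁₀ d + 5 = m + 5 log₁₀ p + 5, so ∂M/∂p = 5/(p ln 10).
σ_M = (5/ln 10) · (σ_p/p) = 2.1715 × 0.047/0.7390 = 2.1715 × 0.063599 = 0.13811.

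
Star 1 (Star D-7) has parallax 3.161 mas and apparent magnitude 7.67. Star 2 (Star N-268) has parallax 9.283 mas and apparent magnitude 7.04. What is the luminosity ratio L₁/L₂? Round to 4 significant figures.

d₁ = 1/p₁ = 1/0.003161″ = 316.36 pc; d₂ = 1/p₂ = 1/0.009283″ = 107.72 pc.
M₁ = m₁ − 5 log₁₀ d₁ + 5 = 7.67 − 12.5009 + 5 = 0.1691.
M₂ = 7.04 − 10.1615 + 5 = 1.8785.
L₁/L₂ = 10^(0.4(M₂ − M₁)) = 10^(0.4 × 1.7094) = 10^0.68376 = 4.8279.

L₁/L₂ = 4.828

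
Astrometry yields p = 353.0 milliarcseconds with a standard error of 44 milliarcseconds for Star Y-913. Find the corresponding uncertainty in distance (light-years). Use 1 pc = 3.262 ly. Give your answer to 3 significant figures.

1.15 ly

d = 1/p, so σ_d = σ_p / p².
σ_d = 0.0440 / (0.3530)² = 0.0440 / 0.12461 = 0.3531 pc = 0.3531 × 3.262 ly = 1.1518 ly.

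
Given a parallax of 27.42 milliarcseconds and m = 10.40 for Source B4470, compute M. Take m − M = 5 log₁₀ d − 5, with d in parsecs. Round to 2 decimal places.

M = 7.59

d = 1/p = 1/0.02742″ = 36.47 pc.
m − M = 5 log₁₀(36.47) − 5 = 7.8097 − 5 = 2.8097.
M = m − (m − M) = 10.40 − 2.8097 = 7.59.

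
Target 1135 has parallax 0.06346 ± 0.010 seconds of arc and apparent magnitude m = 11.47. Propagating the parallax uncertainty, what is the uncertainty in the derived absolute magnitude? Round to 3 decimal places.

M = m − 5 log₁₀ d + 5 = m + 5 log₁₀ p + 5, so ∂M/∂p = 5/(p ln 10).
σ_M = (5/ln 10) · (σ_p/p) = 2.1715 × 0.010/0.06346 = 2.1715 × 0.15758 = 0.34218.

σ_M = 0.342 mag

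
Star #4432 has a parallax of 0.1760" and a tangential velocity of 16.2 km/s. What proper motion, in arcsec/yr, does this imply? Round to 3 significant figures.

0.602 arcsec/yr

d = 1/p = 1/0.1760″ = 5.6818 pc.
μ = v_t / (4.74 d) = 16.2 / (4.74 × 5.6818) = 16.2 / 26.932 = 0.60151 ″/yr.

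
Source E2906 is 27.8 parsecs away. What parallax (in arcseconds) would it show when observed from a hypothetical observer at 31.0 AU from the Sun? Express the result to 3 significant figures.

p (arcsec) = B (AU) / d (pc).
p = 31.0 / 27.8 = 1.1151 arcsec.

1.12 arcsec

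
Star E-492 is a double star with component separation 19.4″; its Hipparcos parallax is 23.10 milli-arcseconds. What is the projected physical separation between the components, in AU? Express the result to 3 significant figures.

840 AU

d = 1/p = 1/0.02310″ = 43.29 pc.
At distance d (pc), an angle of θ arcsec spans θ·d AU: s = 19.4 × 43.29 = 839.83 AU.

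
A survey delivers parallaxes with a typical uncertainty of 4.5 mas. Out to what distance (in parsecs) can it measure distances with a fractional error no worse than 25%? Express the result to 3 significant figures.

σ_d/d = σ_p/p, so the condition is σ_p/p ≤ 0.25, i.e. p ≥ σ_p/0.25.
p_min = 4.5/0.25 = 18 mas = 0.018 arcsec.
d_max = 1/p_min = 1/0.018 = 55.556 pc.

55.6 pc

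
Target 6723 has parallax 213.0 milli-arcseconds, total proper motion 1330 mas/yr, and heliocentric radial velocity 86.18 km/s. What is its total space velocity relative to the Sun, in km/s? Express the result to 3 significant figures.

91.1 km/s

d = 1/p = 1/0.2130″ = 4.6948 pc.
μ = 1330 mas/yr = 1.330 ″/yr.
v_t = 4.740 μ d = 4.740 × 1.330 × 4.6948 = 29.597 km/s.
v = √(v_r² + v_t²) = √(86.18² + 29.597²) = √8302.97 = 91.121 km/s.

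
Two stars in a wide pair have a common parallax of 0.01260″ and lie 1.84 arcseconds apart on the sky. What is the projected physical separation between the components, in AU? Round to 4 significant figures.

146.0 AU

d = 1/p = 1/0.01260″ = 79.365 pc.
At distance d (pc), an angle of θ arcsec spans θ·d AU: s = 1.84 × 79.365 = 146.03 AU.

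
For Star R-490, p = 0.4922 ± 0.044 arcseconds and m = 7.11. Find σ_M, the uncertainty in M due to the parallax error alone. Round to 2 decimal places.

σ_M = 0.19 mag

M = m − 5 log₁₀ d + 5 = m + 5 log₁₀ p + 5, so ∂M/∂p = 5/(p ln 10).
σ_M = (5/ln 10) · (σ_p/p) = 2.1715 × 0.044/0.4922 = 2.1715 × 0.089395 = 0.19412.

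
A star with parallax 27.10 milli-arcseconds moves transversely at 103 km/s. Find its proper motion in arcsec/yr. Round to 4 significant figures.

d = 1/p = 1/0.02710″ = 36.9 pc.
μ = v_t / (4.74 d) = 103 / (4.74 × 36.9) = 103 / 174.91 = 0.58887 ″/yr.

0.5889 arcsec/yr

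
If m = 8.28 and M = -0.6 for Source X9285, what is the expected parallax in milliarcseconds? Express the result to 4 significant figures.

m − M = 8.28 − (-0.6) = 8.88.
d = 10^((m−M)/5 + 1) = 10^2.776 = 597.04 pc.
p = 1/d = 1/597.04 = 0.0016749 arcsec = 1.6749 mas.

1.675 mas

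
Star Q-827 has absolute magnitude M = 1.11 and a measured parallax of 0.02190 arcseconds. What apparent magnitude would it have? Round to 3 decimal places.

m = 4.408

d = 1/p = 1/0.02190″ = 45.662 pc.
m − M = 5 log₁₀ d − 5 = 5 log₁₀(45.662) − 5 = 8.2978 − 5 = 3.2978.
m = M + (m − M) = 1.11 + 3.2978 = 4.408.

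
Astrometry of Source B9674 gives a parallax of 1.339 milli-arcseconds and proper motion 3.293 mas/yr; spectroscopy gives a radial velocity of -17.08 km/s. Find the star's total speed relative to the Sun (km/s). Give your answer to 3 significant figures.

20.7 km/s

d = 1/p = 1/0.001339″ = 746.83 pc.
μ = 3.293 mas/yr = 0.003293 ″/yr.
v_t = 4.740 μ d = 4.740 × 0.003293 × 746.83 = 11.657 km/s.
v = √(v_r² + v_t²) = √((-17.08)² + 11.657²) = √427.612 = 20.679 km/s.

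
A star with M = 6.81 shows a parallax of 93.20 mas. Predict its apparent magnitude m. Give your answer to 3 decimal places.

m = 6.963

d = 1/p = 1/0.09320″ = 10.73 pc.
m − M = 5 log₁₀ d − 5 = 5 log₁₀(10.73) − 5 = 5.1530 − 5 = 0.1530.
m = M + (m − M) = 6.81 + 0.1530 = 6.963.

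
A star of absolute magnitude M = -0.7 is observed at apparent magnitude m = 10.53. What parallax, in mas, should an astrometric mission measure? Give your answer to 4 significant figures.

0.5675 mas

m − M = 10.53 − (-0.7) = 11.23.
d = 10^((m−M)/5 + 1) = 10^3.246 = 1762 pc.
p = 1/d = 1/1762 = 0.00056754 arcsec = 0.56754 mas.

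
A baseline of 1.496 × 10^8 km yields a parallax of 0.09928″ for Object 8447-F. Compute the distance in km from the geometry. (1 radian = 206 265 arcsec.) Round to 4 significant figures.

3.108 × 10^14 km

θ = 0.09928″ = 0.09928/206265 = 4.8132 × 10^-7 rad.
d = B/θ = (1.496 × 10^8) / (4.8132 × 10^-7) = 3.1081 × 10^14 km.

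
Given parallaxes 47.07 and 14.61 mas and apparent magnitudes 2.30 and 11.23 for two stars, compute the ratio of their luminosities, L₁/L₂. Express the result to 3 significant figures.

d₁ = 1/p₁ = 1/0.04707″ = 21.245 pc; d₂ = 1/p₂ = 1/0.01461″ = 68.446 pc.
M₁ = m₁ − 5 log₁₀ d₁ + 5 = 2.30 − 6.6363 + 5 = 0.6637.
M₂ = 11.23 − 9.1767 + 5 = 7.0533.
L₁/L₂ = 10^(0.4(M₂ − M₁)) = 10^(0.4 × 6.3896) = 10^2.55584 = 359.62.

L₁/L₂ = 360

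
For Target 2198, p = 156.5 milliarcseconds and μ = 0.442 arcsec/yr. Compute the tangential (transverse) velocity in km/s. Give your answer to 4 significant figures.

13.39 km/s

d = 1/p = 1/0.1565″ = 6.3898 pc.
v_t = 4.74 × μ × d = 4.74 × 0.442 × 6.3898 = 13.387 km/s.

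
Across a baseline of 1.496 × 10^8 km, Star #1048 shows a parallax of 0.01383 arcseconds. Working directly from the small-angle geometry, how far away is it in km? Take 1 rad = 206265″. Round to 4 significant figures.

2.231 × 10^15 km

θ = 0.01383″ = 0.01383/206265 = 6.7050 × 10^-8 rad.
d = B/θ = (1.496 × 10^8) / (6.7050 × 10^-8) = 2.2312 × 10^15 km.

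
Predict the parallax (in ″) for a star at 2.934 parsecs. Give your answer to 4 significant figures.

p = 1/d = 1/2.934 = 0.34083 arcsec.

0.3408 ″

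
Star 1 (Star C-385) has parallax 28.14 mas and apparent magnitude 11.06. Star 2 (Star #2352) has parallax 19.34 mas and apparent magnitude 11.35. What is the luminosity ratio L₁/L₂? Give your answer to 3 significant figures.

d₁ = 1/p₁ = 1/0.02814″ = 35.537 pc; d₂ = 1/p₂ = 1/0.01934″ = 51.706 pc.
M₁ = m₁ − 5 log₁₀ d₁ + 5 = 11.06 − 7.7534 + 5 = 8.3066.
M₂ = 11.35 − 8.5677 + 5 = 7.7823.
L₁/L₂ = 10^(0.4(M₂ − M₁)) = 10^(0.4 × (-0.5243)) = 10^(-0.20972) = 0.61699.

L₁/L₂ = 0.617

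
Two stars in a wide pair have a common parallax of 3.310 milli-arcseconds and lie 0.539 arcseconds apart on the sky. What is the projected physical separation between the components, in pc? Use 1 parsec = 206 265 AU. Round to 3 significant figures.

d = 1/p = 1/0.003310″ = 302.11 pc.
At distance d (pc), an angle of θ arcsec spans θ·d AU: s = 0.539 × 302.11 = 162.84 AU.
= 162.84 / 206265 = 0.00078947 pc.

0.000789 pc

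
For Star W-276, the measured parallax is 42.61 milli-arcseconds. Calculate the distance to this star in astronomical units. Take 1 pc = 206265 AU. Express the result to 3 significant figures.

4.84 × 10^6 AU

p = 42.61 milli-arcseconds = 0.04261 arcsec.
d = 1/p = 1/0.04261 = 23.469 pc.
In AU: 23.469 × 206265 = 4.8408 × 10^6 AU.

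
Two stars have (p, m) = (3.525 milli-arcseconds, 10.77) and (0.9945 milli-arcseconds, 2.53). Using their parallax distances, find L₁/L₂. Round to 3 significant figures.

L₁/L₂ = 4.03 × 10^-5

d₁ = 1/p₁ = 1/0.003525″ = 283.69 pc; d₂ = 1/p₂ = 1/0.0009945″ = 1005.5 pc.
M₁ = m₁ − 5 log₁₀ d₁ + 5 = 10.77 − 12.2642 + 5 = 3.5058.
M₂ = 2.53 − 15.0119 + 5 = -7.4819.
L₁/L₂ = 10^(0.4(M₂ − M₁)) = 10^(0.4 × (-10.9877)) = 10^(-4.39508) = 0.000040264.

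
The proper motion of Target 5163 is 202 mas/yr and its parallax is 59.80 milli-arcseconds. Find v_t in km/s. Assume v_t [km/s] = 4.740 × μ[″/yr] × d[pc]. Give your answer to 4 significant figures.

16.01 km/s

d = 1/p = 1/0.05980″ = 16.722 pc.
μ = 202 mas/yr = 0.202 ″/yr.
v_t = 4.74 × μ × d = 4.74 × 0.202 × 16.722 = 16.011 km/s.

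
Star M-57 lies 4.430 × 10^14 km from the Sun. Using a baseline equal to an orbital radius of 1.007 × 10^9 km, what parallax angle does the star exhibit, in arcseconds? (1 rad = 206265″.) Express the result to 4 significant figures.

θ ≈ B/d = (1.007 × 10^9) / (4.430 × 10^14) = 2.2731 × 10^-6 rad.
In arcseconds: 2.2731 × 10^-6 × 206265 = 0.46886″.

0.4689 arcsec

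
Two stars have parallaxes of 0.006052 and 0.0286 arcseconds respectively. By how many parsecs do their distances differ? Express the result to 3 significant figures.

130 pc

d_A = 1/0.006052″ = 165.23 pc; d_B = 1/0.02860″ = 34.965 pc.
|d_B − d_A| = |34.965 − 165.23| = 130.27 pc.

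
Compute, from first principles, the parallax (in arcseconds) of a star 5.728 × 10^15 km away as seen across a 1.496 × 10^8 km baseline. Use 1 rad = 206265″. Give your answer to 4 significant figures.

θ ≈ B/d = (1.496 × 10^8) / (5.728 × 10^15) = 2.6117 × 10^-8 rad.
In arcseconds: 2.6117 × 10^-8 × 206265 = 0.005387″.

0.005387 arcsec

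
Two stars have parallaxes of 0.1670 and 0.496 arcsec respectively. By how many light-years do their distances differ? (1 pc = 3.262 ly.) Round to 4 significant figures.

d_A = 1/0.1670″ = 5.988 pc; d_B = 1/0.4960″ = 2.0161 pc.
|d_B − d_A| = |2.0161 − 5.988| = 3.9719 pc = 3.9719 × 3.262 ly = 12.956 ly.

12.96 ly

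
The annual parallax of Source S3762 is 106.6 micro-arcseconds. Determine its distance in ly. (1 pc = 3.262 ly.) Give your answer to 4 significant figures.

30600 ly

p = 106.6 micro-arcseconds = 0.0001066 arcsec.
d = 1/p = 1/0.0001066 = 9380.9 pc.
In light-years: 9380.9 × 3.262 = 30600 ly.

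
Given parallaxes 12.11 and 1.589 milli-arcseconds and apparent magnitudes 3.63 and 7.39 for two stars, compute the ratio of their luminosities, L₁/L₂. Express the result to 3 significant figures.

d₁ = 1/p₁ = 1/0.01211″ = 82.576 pc; d₂ = 1/p₂ = 1/0.001589″ = 629.33 pc.
M₁ = m₁ − 5 log₁₀ d₁ + 5 = 3.63 − 9.5843 + 5 = -0.9543.
M₂ = 7.39 − 13.9944 + 5 = -1.6044.
L₁/L₂ = 10^(0.4(M₂ − M₁)) = 10^(0.4 × (-0.6501)) = 10^(-0.26004) = 0.54949.

L₁/L₂ = 0.549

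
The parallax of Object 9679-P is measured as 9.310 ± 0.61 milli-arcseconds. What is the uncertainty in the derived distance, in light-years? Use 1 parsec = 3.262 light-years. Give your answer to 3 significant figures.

d = 1/p, so σ_d = σ_p / p².
σ_d = 0.000610 / (0.009310)² = 0.000610 / 0.000086676 = 7.0377 pc = 7.0377 × 3.262 ly = 22.957 ly.

23.0 ly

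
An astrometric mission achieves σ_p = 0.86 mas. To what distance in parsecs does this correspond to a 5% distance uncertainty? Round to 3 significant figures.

σ_d/d = σ_p/p, so the condition is σ_p/p ≤ 0.05, i.e. p ≥ σ_p/0.05.
p_min = 0.86/0.05 = 17.2 mas = 0.0172 arcsec.
d_max = 1/p_min = 1/0.0172 = 58.14 pc.

58.1 pc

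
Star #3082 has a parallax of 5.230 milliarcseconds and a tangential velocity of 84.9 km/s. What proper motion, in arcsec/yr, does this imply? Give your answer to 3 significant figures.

d = 1/p = 1/0.005230″ = 191.2 pc.
μ = v_t / (4.74 d) = 84.9 / (4.74 × 191.2) = 84.9 / 906.29 = 0.093679 ″/yr.

0.0937 arcsec/yr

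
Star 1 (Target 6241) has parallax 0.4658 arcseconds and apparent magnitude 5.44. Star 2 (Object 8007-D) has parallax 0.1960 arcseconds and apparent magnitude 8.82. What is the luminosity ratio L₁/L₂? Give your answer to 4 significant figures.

d₁ = 1/p₁ = 1/0.4658″ = 2.1468 pc; d₂ = 1/p₂ = 1/0.1960″ = 5.102 pc.
M₁ = m₁ − 5 log₁₀ d₁ + 5 = 5.44 − 1.6590 + 5 = 8.7810.
M₂ = 8.82 − 3.5387 + 5 = 10.2813.
L₁/L₂ = 10^(0.4(M₂ − M₁)) = 10^(0.4 × 1.5003) = 10^0.60012 = 3.9822.

L₁/L₂ = 3.982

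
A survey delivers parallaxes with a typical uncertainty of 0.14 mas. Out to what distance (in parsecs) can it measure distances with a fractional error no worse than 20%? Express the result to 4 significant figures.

1429 pc

σ_d/d = σ_p/p, so the condition is σ_p/p ≤ 0.20, i.e. p ≥ σ_p/0.20.
p_min = 0.14/0.20 = 0.7 mas = 0.0007 arcsec.
d_max = 1/p_min = 1/0.0007 = 1428.6 pc.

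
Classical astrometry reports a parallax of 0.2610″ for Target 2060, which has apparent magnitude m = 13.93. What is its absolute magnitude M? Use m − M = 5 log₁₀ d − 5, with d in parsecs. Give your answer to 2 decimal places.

M = 16.01

d = 1/p = 1/0.2610″ = 3.8314 pc.
m − M = 5 log₁₀(3.8314) − 5 = 2.9168 − 5 = -2.0832.
M = m − (m − M) = 13.93 − (-2.0832) = 16.01.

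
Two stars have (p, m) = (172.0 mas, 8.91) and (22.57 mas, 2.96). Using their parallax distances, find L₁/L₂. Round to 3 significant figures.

d₁ = 1/p₁ = 1/0.1720″ = 5.814 pc; d₂ = 1/p₂ = 1/0.02257″ = 44.307 pc.
M₁ = m₁ − 5 log₁₀ d₁ + 5 = 8.91 − 3.8224 + 5 = 10.0876.
M₂ = 2.96 − 8.2324 + 5 = -0.2724.
L₁/L₂ = 10^(0.4(M₂ − M₁)) = 10^(0.4 × (-10.3600)) = 10^(-4.14400) = 0.000071779.

L₁/L₂ = 7.18 × 10^-5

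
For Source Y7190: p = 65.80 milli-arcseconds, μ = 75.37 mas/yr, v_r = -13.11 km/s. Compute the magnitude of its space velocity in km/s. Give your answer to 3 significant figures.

d = 1/p = 1/0.06580″ = 15.198 pc.
μ = 75.37 mas/yr = 0.07537 ″/yr.
v_t = 4.740 μ d = 4.740 × 0.07537 × 15.198 = 5.4295 km/s.
v = √(v_r² + v_t²) = √((-13.11)² + 5.4295²) = √201.352 = 14.19 km/s.

14.2 km/s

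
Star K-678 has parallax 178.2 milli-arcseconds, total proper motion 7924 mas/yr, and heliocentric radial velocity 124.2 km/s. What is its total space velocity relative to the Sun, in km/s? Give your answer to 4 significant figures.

d = 1/p = 1/0.1782″ = 5.6117 pc.
μ = 7924 mas/yr = 7.924 ″/yr.
v_t = 4.740 μ d = 4.740 × 7.924 × 5.6117 = 210.77 km/s.
v = √(v_r² + v_t²) = √(124.2² + 210.77²) = √59849.6 = 244.64 km/s.

244.6 km/s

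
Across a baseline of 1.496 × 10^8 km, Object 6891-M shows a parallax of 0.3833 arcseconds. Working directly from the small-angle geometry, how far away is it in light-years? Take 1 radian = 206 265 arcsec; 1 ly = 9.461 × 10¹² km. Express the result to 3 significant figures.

8.51 ly

θ = 0.3833″ = 0.3833/206265 = 1.8583 × 10^-6 rad.
d = B/θ = (1.496 × 10^8) / (1.8583 × 10^-6) = 8.0504 × 10^13 km = (8.0504 × 10^13) / (9.461 × 10^12) ly = 8.509 ly.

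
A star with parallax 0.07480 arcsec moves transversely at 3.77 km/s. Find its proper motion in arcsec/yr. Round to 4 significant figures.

d = 1/p = 1/0.07480″ = 13.369 pc.
μ = v_t / (4.74 d) = 3.77 / (4.74 × 13.369) = 3.77 / 63.369 = 0.059493 ″/yr.

0.05949 arcsec/yr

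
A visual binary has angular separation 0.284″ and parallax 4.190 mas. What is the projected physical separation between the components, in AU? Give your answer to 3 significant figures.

67.8 AU

d = 1/p = 1/0.004190″ = 238.66 pc.
At distance d (pc), an angle of θ arcsec spans θ·d AU: s = 0.284 × 238.66 = 67.779 AU.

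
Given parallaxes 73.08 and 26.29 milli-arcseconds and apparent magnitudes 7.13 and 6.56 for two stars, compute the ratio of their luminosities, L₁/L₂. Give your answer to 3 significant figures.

d₁ = 1/p₁ = 1/0.07308″ = 13.684 pc; d₂ = 1/p₂ = 1/0.02629″ = 38.037 pc.
M₁ = m₁ − 5 log₁₀ d₁ + 5 = 7.13 − 5.6811 + 5 = 6.4489.
M₂ = 6.56 − 7.9010 + 5 = 3.6590.
L₁/L₂ = 10^(0.4(M₂ − M₁)) = 10^(0.4 × (-2.7899)) = 10^(-1.11596) = 0.076567.

L₁/L₂ = 0.0766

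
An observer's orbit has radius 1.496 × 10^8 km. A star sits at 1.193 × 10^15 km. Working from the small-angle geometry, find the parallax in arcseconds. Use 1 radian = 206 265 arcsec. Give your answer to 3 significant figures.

0.0259 arcsec

θ ≈ B/d = (1.496 × 10^8) / (1.193 × 10^15) = 1.2540 × 10^-7 rad.
In arcseconds: 1.2540 × 10^-7 × 206265 = 0.025866″.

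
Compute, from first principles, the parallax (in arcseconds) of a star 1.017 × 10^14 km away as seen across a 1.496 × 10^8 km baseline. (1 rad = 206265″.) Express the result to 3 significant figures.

θ ≈ B/d = (1.496 × 10^8) / (1.017 × 10^14) = 1.4710 × 10^-6 rad.
In arcseconds: 1.4710 × 10^-6 × 206265 = 0.30342″.

0.303 arcsec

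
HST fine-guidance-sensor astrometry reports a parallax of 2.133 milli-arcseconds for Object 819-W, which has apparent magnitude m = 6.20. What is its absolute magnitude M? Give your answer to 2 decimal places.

d = 1/p = 1/0.002133″ = 468.82 pc.
m − M = 5 log₁₀(468.82) − 5 = 13.3550 − 5 = 8.3550.
M = m − (m − M) = 6.20 − 8.3550 = -2.16.

M = -2.16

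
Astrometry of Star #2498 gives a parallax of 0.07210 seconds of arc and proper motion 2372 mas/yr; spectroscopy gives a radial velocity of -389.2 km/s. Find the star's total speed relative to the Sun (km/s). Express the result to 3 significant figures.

419 km/s

d = 1/p = 1/0.07210″ = 13.87 pc.
μ = 2372 mas/yr = 2.372 ″/yr.
v_t = 4.740 μ d = 4.740 × 2.372 × 13.87 = 155.94 km/s.
v = √(v_r² + v_t²) = √((-389.2)² + 155.94²) = √175794 = 419.28 km/s.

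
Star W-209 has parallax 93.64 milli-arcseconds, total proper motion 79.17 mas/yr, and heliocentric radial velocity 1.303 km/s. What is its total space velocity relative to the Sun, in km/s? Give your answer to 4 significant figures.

d = 1/p = 1/0.09364″ = 10.679 pc.
μ = 79.17 mas/yr = 0.07917 ″/yr.
v_t = 4.740 μ d = 4.740 × 0.07917 × 10.679 = 4.0075 km/s.
v = √(v_r² + v_t²) = √(1.303² + 4.0075²) = √17.7579 = 4.214 km/s.

4.214 km/s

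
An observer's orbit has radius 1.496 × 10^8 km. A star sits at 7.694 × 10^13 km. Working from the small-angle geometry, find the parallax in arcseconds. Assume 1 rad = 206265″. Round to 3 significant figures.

θ ≈ B/d = (1.496 × 10^8) / (7.694 × 10^13) = 1.9444 × 10^-6 rad.
In arcseconds: 1.9444 × 10^-6 × 206265 = 0.40106″.

0.401 arcsec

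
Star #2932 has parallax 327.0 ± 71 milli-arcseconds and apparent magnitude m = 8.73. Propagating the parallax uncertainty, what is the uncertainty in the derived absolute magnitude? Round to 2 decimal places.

σ_M = 0.47 mag

M = m − 5 log₁₀ d + 5 = m + 5 log₁₀ p + 5, so ∂M/∂p = 5/(p ln 10).
σ_M = (5/ln 10) · (σ_p/p) = 2.1715 × 71/327.0 = 2.1715 × 0.21713 = 0.4715.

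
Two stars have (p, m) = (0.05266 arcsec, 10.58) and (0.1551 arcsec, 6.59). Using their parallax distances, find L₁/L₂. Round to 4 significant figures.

L₁/L₂ = 0.2199

d₁ = 1/p₁ = 1/0.05266″ = 18.99 pc; d₂ = 1/p₂ = 1/0.1551″ = 6.4475 pc.
M₁ = m₁ − 5 log₁₀ d₁ + 5 = 10.58 − 6.3926 + 5 = 9.1874.
M₂ = 6.59 − 4.0470 + 5 = 7.5430.
L₁/L₂ = 10^(0.4(M₂ − M₁)) = 10^(0.4 × (-1.6444)) = 10^(-0.65776) = 0.21991.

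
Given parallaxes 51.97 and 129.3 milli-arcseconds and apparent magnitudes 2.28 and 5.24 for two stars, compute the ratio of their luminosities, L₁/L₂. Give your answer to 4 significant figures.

L₁/L₂ = 94.56

d₁ = 1/p₁ = 1/0.05197″ = 19.242 pc; d₂ = 1/p₂ = 1/0.1293″ = 7.734 pc.
M₁ = m₁ − 5 log₁₀ d₁ + 5 = 2.28 − 6.4213 + 5 = 0.8587.
M₂ = 5.24 − 4.4420 + 5 = 5.7980.
L₁/L₂ = 10^(0.4(M₂ − M₁)) = 10^(0.4 × 4.9393) = 10^1.97572 = 94.563.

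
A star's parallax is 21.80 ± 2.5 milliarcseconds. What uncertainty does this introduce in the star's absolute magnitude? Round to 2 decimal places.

M = m − 5 log₁₀ d + 5 = m + 5 log₁₀ p + 5, so ∂M/∂p = 5/(p ln 10).
σ_M = (5/ln 10) · (σ_p/p) = 2.1715 × 2.5/21.80 = 2.1715 × 0.11468 = 0.24903.

σ_M = 0.25 mag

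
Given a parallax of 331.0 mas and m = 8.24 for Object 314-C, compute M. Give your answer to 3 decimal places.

M = 10.839

d = 1/p = 1/0.3310″ = 3.0211 pc.
m − M = 5 log₁₀(3.0211) − 5 = 2.4008 − 5 = -2.5992.
M = m − (m − M) = 8.24 − (-2.5992) = 10.839.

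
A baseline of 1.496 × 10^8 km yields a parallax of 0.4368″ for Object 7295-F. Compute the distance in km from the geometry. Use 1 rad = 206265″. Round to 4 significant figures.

θ = 0.4368″ = 0.4368/206265 = 2.1177 × 10^-6 rad.
d = B/θ = (1.496 × 10^8) / (2.1177 × 10^-6) = 7.0643 × 10^13 km.

7.064 × 10^13 km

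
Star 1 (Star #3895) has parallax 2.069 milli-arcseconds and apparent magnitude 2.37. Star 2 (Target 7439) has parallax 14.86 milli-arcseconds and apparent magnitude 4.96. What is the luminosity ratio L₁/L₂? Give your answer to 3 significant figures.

L₁/L₂ = 560

d₁ = 1/p₁ = 1/0.002069″ = 483.33 pc; d₂ = 1/p₂ = 1/0.01486″ = 67.295 pc.
M₁ = m₁ − 5 log₁₀ d₁ + 5 = 2.37 − 13.4212 + 5 = -6.0512.
M₂ = 4.96 − 9.1399 + 5 = 0.8201.
L₁/L₂ = 10^(0.4(M₂ − M₁)) = 10^(0.4 × 6.8713) = 10^2.74852 = 560.43.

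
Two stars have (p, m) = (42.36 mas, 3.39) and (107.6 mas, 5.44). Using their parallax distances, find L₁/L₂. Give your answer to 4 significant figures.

L₁/L₂ = 42.63

d₁ = 1/p₁ = 1/0.04236″ = 23.607 pc; d₂ = 1/p₂ = 1/0.1076″ = 9.2937 pc.
M₁ = m₁ − 5 log₁₀ d₁ + 5 = 3.39 − 6.8652 + 5 = 1.5248.
M₂ = 5.44 − 4.8409 + 5 = 5.5991.
L₁/L₂ = 10^(0.4(M₂ − M₁)) = 10^(0.4 × 4.0743) = 10^1.62972 = 42.63.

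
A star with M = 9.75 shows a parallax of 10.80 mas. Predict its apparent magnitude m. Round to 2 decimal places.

d = 1/p = 1/0.01080″ = 92.593 pc.
m − M = 5 log₁₀ d − 5 = 5 log₁₀(92.593) − 5 = 9.8329 − 5 = 4.8329.
m = M + (m − M) = 9.75 + 4.8329 = 14.58.

m = 14.58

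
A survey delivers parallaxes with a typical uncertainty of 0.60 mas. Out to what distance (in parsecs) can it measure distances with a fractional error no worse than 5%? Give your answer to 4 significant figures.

σ_d/d = σ_p/p, so the condition is σ_p/p ≤ 0.05, i.e. p ≥ σ_p/0.05.
p_min = 0.60/0.05 = 12 mas = 0.012 arcsec.
d_max = 1/p_min = 1/0.012 = 83.333 pc.

83.33 pc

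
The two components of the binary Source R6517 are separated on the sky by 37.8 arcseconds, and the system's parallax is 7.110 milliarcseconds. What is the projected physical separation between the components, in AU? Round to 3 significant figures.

5320 AU

d = 1/p = 1/0.007110″ = 140.65 pc.
At distance d (pc), an angle of θ arcsec spans θ·d AU: s = 37.8 × 140.65 = 5316.6 AU.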